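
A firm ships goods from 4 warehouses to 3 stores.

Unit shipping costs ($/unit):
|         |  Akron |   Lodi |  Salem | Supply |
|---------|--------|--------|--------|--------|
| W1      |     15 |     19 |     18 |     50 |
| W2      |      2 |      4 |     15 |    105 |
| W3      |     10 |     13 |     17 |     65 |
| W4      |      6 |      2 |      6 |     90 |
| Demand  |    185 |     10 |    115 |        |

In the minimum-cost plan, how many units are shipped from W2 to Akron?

105

Optimal shipments:
  W1–Akron: 15 units
  W1–Salem: 35 units
  W2–Akron: 105 units
  W3–Akron: 65 units
  W4–Lodi: 10 units
  W4–Salem: 80 units
Total cost = $2215.
So W2→Akron carries 105 units.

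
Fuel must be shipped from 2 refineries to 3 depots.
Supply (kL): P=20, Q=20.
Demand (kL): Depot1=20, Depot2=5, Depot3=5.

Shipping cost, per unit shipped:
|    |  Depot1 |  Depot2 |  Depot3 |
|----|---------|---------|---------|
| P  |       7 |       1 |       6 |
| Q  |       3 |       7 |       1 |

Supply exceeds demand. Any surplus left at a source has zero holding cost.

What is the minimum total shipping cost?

90

Optimal allocation:
  P→Depot1: 5 × 7 = 35
  P→Depot2: 5 × 1 = 5
  Q→Depot1: 15 × 3 = 45
  Q→Depot3: 5 × 1 = 5
Total = 35 + 5 + 45 + 5 = 90.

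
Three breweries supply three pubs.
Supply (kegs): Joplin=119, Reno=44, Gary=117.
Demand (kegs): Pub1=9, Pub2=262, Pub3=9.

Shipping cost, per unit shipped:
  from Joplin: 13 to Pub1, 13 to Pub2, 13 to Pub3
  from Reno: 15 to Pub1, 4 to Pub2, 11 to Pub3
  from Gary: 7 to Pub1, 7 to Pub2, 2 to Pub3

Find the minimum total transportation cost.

One minimum-cost allocation:
  Joplin to Pub2: 119 × 13 = 1547
  Reno to Pub2: 44 × 4 = 176
  Gary to Pub1: 9 × 7 = 63
  Gary to Pub2: 99 × 7 = 693
  Gary to Pub3: 9 × 2 = 18
Total = 1547 + 176 + 63 + 693 + 18 = 2497.

2497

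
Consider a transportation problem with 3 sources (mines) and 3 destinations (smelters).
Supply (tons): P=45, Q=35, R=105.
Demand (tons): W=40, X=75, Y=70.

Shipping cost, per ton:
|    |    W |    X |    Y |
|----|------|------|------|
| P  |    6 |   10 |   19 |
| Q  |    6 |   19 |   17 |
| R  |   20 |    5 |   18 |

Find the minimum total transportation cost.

1845

Optimal allocation:
  P to W: 40 × 6 = 240
  P to Y: 5 × 19 = 95
  Q to Y: 35 × 17 = 595
  R to X: 75 × 5 = 375
  R to Y: 30 × 18 = 540
Total = 240 + 95 + 595 + 375 + 540 = 1845.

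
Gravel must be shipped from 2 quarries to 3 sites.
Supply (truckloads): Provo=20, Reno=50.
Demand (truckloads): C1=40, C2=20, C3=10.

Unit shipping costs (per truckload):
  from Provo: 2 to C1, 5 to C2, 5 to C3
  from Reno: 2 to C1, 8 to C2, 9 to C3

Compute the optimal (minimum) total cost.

One minimum-cost allocation:
  Provo->C2: 10 × 5 = 50
  Provo->C3: 10 × 5 = 50
  Reno->C1: 40 × 2 = 80
  Reno->C2: 10 × 8 = 80
Total = 50 + 50 + 80 + 80 = 260.

260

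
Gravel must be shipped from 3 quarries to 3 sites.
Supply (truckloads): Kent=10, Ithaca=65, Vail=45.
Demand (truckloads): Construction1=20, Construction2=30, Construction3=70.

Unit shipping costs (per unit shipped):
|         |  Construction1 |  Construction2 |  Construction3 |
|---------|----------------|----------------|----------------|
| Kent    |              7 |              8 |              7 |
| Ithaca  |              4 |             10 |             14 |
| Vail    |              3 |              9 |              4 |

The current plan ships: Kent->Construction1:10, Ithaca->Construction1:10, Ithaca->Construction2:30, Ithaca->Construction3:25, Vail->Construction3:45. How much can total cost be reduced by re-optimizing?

Current plan cost = 10·7 + 10·4 + 30·10 + 25·14 + 45·4 = 940.
Optimal plan:
  Kent->Construction3: 10 truckloads
  Ithaca->Construction1: 20 truckloads
  Ithaca->Construction2: 30 truckloads
  Ithaca->Construction3: 15 truckloads
  Vail->Construction3: 45 truckloads
Optimal cost = 840.
Saving = 940 − 840 = 100.

100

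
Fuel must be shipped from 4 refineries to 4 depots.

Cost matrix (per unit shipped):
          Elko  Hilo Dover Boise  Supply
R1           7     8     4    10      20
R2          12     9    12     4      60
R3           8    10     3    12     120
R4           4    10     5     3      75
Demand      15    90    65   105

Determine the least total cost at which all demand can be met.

One minimum-cost allocation:
  R1→Hilo: 20 kL
  R2→Hilo: 15 kL
  R2→Boise: 45 kL
  R3→Hilo: 55 kL
  R3→Dover: 65 kL
  R4→Elko: 15 kL
  R4→Boise: 60 kL
Total cost = 1460.

1460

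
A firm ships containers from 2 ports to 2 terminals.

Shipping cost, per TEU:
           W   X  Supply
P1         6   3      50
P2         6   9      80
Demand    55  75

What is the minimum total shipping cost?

Optimal allocation:
  P1->X: 50 × 3 = 150
  P2->W: 55 × 6 = 330
  P2->X: 25 × 9 = 225
Total = 150 + 330 + 225 = 705.

705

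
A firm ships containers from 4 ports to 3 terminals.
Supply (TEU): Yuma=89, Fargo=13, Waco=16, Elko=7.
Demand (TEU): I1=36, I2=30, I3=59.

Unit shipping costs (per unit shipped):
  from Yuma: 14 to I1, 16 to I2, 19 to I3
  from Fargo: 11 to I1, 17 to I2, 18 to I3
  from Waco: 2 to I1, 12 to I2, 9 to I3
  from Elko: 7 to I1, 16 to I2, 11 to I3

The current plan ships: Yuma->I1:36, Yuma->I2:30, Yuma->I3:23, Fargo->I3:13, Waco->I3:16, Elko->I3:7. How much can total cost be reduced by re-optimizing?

58

Current plan cost = 36·14 + 30·16 + 23·19 + 13·18 + 16·9 + 7·11 = 1876.
Optimal plan:
  Yuma–I1: 7 TEU
  Yuma–I2: 30 TEU
  Yuma–I3: 52 TEU
  Fargo–I1: 13 TEU
  Waco–I1: 16 TEU
  Elko–I3: 7 TEU
Optimal cost = 1818.
Saving = 1876 − 1818 = 58.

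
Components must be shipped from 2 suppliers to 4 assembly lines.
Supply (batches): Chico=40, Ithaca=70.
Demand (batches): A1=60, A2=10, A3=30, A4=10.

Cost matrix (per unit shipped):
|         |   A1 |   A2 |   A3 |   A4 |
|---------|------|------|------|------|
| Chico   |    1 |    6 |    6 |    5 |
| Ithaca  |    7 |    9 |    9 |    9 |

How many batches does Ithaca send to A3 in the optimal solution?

30

Optimal shipments:
  Chico–A1: 40 × 1 = 40
  Ithaca–A1: 20 × 7 = 140
  Ithaca–A2: 10 × 9 = 90
  Ithaca–A3: 30 × 9 = 270
  Ithaca–A4: 10 × 9 = 90
Total cost = 630.
So Ithaca→A3 carries 30 batches.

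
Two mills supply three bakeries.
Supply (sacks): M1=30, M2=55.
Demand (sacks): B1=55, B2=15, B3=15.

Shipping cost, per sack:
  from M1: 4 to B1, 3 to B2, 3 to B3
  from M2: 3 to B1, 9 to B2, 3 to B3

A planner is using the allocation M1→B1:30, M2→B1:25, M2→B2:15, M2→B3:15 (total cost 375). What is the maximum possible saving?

Current plan cost = 30·4 + 25·3 + 15·9 + 15·3 = 375.
Optimal plan:
  M1–B2: 15 × 3 = 45
  M1–B3: 15 × 3 = 45
  M2–B1: 55 × 3 = 165
Optimal cost = 255.
Saving = 375 − 255 = 120.

120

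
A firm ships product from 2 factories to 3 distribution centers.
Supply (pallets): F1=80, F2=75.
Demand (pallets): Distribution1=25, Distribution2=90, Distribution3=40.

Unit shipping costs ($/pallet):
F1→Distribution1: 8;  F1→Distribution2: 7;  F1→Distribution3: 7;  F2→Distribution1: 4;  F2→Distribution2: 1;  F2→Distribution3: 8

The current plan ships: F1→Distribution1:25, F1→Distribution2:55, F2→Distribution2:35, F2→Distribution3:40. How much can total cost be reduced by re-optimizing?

Current plan cost = 25·8 + 55·7 + 35·1 + 40·8 = $940.
Optimal plan:
  F1 to Distribution1: 25 × $8 = $200
  F1 to Distribution2: 15 × $7 = $105
  F1 to Distribution3: 40 × $7 = $280
  F2 to Distribution2: 75 × $1 = $75
Optimal cost = $660.
Saving = 940 − 660 = $280.

280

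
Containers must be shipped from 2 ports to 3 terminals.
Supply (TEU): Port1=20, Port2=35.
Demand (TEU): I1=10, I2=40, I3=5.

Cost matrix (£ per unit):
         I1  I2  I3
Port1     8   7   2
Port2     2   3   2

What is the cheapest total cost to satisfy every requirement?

210

Optimal allocation:
  Port1→I2: 15 × £7 = £105
  Port1→I3: 5 × £2 = £10
  Port2→I1: 10 × £2 = £20
  Port2→I2: 25 × £3 = £75
Total = 105 + 10 + 20 + 75 = £210.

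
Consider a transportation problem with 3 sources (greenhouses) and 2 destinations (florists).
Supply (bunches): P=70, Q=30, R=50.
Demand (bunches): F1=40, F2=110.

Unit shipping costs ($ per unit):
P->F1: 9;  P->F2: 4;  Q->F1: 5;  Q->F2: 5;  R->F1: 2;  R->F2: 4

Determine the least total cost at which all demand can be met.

A cheapest plan:
  P->F2: 70 × $4 = $280
  Q->F2: 30 × $5 = $150
  R->F1: 40 × $2 = $80
  R->F2: 10 × $4 = $40
Total = 280 + 150 + 80 + 40 = $550.

550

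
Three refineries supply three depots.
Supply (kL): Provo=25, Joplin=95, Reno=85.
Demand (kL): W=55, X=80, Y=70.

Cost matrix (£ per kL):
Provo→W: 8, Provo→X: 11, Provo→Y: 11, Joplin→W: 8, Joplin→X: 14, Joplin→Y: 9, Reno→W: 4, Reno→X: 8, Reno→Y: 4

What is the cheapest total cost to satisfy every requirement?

An optimal shipping plan:
  Provo→X: 25 × £11 = £275
  Joplin→W: 55 × £8 = £440
  Joplin→Y: 40 × £9 = £360
  Reno→X: 55 × £8 = £440
  Reno→Y: 30 × £4 = £120
Total = 275 + 440 + 360 + 440 + 120 = £1635.
(Supply check: Provo ships 25; Joplin ships 95; Reno ships 85.)

1635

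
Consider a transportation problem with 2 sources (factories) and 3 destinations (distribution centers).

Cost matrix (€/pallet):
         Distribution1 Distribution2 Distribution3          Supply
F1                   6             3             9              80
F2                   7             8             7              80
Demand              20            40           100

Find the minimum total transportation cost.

An optimal shipping plan:
  F1→Distribution1: 20 × €6 = €120
  F1→Distribution2: 40 × €3 = €120
  F1→Distribution3: 20 × €9 = €180
  F2→Distribution3: 80 × €7 = €560
Total = 120 + 120 + 180 + 560 = €980.
(Supply check: F1 ships 80; F2 ships 80.)

980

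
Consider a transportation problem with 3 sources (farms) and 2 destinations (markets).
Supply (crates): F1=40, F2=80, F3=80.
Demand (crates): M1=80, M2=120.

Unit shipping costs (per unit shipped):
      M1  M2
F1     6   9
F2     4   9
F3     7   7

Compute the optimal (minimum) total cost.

One minimum-cost allocation:
  F1–M2: 40 × 9 = 360
  F2–M1: 80 × 4 = 320
  F3–M2: 80 × 7 = 560
Total = 360 + 320 + 560 = 1240.
(Supply check: F1 ships 40; F2 ships 80; F3 ships 80.)

1240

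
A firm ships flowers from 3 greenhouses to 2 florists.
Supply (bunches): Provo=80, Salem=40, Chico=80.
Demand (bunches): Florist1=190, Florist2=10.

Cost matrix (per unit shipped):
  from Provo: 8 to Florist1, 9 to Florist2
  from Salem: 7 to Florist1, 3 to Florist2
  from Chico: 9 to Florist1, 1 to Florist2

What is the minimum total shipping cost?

Optimal allocation:
  Provo to Florist1: 80 × 8 = 640
  Salem to Florist1: 40 × 7 = 280
  Chico to Florist1: 70 × 9 = 630
  Chico to Florist2: 10 × 1 = 10
Total = 640 + 280 + 630 + 10 = 1560.

1560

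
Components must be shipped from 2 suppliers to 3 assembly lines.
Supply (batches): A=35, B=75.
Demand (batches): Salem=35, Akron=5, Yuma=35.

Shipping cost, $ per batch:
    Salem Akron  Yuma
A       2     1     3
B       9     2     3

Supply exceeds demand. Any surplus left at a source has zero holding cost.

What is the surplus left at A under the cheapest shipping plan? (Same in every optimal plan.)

Minimum-cost shipments:
  A to Salem: 35 × $2 = $70
  B to Akron: 5 × $2 = $10
  B to Yuma: 35 × $3 = $105
Total cost = $185.
A ships 35 of its 35, leaving 0.

0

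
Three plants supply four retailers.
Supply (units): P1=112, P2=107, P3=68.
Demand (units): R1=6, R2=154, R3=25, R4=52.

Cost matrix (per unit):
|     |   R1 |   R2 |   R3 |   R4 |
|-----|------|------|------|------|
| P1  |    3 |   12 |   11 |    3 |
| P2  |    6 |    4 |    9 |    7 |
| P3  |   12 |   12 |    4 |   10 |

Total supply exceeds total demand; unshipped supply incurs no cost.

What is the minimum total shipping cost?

A cheapest plan:
  P1 to R1: 6 × 3 = 18
  P1 to R2: 47 × 12 = 564
  P1 to R4: 52 × 3 = 156
  P2 to R2: 107 × 4 = 428
  P3 to R3: 25 × 4 = 100
Total = 18 + 564 + 156 + 428 + 100 = 1266.
(Supply check: P1 ships 105; P2 ships 107; P3 ships 25.)

1266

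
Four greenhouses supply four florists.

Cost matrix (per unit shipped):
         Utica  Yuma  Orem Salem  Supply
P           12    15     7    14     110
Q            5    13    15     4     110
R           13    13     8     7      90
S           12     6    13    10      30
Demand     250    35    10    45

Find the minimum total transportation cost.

2900

Optimal allocation:
  P->Utica: 110 bunches
  Q->Utica: 110 bunches
  R->Utica: 30 bunches
  R->Yuma: 5 bunches
  R->Orem: 10 bunches
  R->Salem: 45 bunches
  S->Yuma: 30 bunches
Total cost = 2900.
(Supply check: P ships 110; Q ships 110; R ships 90; S ships 30.)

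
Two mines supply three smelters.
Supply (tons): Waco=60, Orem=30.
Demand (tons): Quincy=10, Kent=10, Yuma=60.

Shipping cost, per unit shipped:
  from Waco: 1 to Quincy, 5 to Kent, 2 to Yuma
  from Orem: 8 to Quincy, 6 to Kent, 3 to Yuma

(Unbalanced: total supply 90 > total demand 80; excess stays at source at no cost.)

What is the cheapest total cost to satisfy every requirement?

An optimal shipping plan:
  Waco–Quincy: 10 × 1 = 10
  Waco–Kent: 10 × 5 = 50
  Waco–Yuma: 40 × 2 = 80
  Orem–Yuma: 20 × 3 = 60
Total = 10 + 50 + 80 + 60 = 200.

200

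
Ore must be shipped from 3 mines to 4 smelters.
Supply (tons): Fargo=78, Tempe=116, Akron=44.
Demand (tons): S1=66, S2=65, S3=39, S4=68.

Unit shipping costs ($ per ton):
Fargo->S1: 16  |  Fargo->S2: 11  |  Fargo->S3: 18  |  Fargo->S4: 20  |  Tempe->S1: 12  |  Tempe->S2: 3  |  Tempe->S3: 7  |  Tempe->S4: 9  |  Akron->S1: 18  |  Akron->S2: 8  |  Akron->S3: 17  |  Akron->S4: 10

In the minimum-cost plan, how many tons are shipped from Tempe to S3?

Optimal shipments:
  Fargo–S1: 66 tons
  Fargo–S2: 12 tons
  Tempe–S2: 53 tons
  Tempe–S3: 39 tons
  Tempe–S4: 24 tons
  Akron–S4: 44 tons
Total cost = $2276.
So Tempe→S3 carries 39 tons.

39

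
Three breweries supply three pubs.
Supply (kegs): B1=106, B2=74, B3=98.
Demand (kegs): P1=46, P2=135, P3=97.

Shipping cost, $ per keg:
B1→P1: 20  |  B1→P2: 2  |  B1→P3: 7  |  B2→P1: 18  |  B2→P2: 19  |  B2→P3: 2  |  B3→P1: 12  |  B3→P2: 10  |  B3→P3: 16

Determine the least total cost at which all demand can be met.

One minimum-cost allocation:
  B1 to P2: 83 × $2 = $166
  B1 to P3: 23 × $7 = $161
  B2 to P3: 74 × $2 = $148
  B3 to P1: 46 × $12 = $552
  B3 to P2: 52 × $10 = $520
Total = 166 + 161 + 148 + 552 + 520 = $1547.
(Supply check: B1 ships 106; B2 ships 74; B3 ships 98.)

1547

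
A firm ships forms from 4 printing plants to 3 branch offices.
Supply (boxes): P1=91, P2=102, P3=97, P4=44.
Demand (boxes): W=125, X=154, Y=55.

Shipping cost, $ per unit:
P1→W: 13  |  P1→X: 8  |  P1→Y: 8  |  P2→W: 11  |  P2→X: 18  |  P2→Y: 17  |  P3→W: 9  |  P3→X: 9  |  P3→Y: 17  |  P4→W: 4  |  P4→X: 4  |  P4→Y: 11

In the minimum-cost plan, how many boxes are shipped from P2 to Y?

The minimum-cost plan:
  P1–X: 36 boxes
  P1–Y: 55 boxes
  P2–W: 102 boxes
  P3–W: 23 boxes
  P3–X: 74 boxes
  P4–X: 44 boxes
Total cost = $2899.
The route P2→Y is not used.

0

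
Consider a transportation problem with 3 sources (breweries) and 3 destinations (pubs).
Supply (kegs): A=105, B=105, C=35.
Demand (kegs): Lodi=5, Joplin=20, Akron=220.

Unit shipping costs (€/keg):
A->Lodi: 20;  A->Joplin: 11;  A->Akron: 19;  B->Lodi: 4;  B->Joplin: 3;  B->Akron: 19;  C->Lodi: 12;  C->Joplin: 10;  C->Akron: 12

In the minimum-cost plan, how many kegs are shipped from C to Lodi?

0

The minimum-cost plan:
  A–Akron: 105 × €19 = €1995
  B–Lodi: 5 × €4 = €20
  B–Joplin: 20 × €3 = €60
  B–Akron: 80 × €19 = €1520
  C–Akron: 35 × €12 = €420
Total cost = €4015.
The route C→Lodi is not used.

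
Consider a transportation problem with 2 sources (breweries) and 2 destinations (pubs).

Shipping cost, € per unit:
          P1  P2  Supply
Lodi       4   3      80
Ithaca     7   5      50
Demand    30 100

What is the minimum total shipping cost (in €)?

A cheapest plan:
  Lodi to P1: 30 × €4 = €120
  Lodi to P2: 50 × €3 = €150
  Ithaca to P2: 50 × €5 = €250
Total = 120 + 150 + 250 = €520.

520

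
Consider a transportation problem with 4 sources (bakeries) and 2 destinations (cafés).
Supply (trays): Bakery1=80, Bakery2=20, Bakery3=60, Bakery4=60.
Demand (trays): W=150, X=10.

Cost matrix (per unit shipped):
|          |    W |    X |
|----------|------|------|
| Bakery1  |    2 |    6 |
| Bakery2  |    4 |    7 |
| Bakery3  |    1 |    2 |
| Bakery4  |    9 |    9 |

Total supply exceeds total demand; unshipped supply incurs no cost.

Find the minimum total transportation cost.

310

Optimal allocation:
  Bakery1–W: 80 × 2 = 160
  Bakery2–W: 20 × 4 = 80
  Bakery3–W: 50 × 1 = 50
  Bakery3–X: 10 × 2 = 20
Total = 160 + 80 + 50 + 20 = 310.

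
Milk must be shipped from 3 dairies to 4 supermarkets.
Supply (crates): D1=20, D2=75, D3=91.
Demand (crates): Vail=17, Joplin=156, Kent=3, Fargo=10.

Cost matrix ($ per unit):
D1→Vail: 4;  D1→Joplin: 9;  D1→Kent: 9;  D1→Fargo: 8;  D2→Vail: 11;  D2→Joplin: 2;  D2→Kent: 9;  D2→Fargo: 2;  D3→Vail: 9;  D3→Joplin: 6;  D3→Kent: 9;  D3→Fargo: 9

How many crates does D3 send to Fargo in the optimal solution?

0

Solving gives:
  D1→Vail: 17 × $4 = $68
  D1→Kent: 3 × $9 = $27
  D2→Joplin: 65 × $2 = $130
  D2→Fargo: 10 × $2 = $20
  D3→Joplin: 91 × $6 = $546
Total cost = $791.
The route D3→Fargo is not used.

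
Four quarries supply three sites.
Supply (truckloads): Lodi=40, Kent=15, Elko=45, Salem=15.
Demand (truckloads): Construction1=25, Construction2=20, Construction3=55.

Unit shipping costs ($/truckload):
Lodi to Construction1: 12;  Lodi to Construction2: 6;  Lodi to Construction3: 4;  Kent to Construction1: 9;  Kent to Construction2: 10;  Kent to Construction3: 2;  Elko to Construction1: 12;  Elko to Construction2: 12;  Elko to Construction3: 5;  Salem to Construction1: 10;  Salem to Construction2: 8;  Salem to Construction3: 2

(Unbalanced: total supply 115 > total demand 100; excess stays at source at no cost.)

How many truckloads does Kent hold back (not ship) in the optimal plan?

0

An optimal plan:
  Lodi–Construction2: 20 × $6 = $120
  Lodi–Construction3: 20 × $4 = $80
  Kent–Construction3: 15 × $2 = $30
  Elko–Construction1: 25 × $12 = $300
  Elko–Construction3: 5 × $5 = $25
  Salem–Construction3: 15 × $2 = $30
Total cost = $585.
Kent ships 15 of its 15, leaving 0.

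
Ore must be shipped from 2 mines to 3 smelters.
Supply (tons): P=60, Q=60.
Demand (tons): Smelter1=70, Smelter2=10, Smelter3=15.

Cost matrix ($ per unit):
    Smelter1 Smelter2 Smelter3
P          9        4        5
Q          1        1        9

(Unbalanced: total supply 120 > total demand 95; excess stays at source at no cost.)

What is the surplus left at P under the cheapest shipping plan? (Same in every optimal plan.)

Minimum-cost shipments:
  P–Smelter1: 10 × $9 = $90
  P–Smelter2: 10 × $4 = $40
  P–Smelter3: 15 × $5 = $75
  Q–Smelter1: 60 × $1 = $60
Total cost = $265.
P ships 35 of its 60, leaving 25.

25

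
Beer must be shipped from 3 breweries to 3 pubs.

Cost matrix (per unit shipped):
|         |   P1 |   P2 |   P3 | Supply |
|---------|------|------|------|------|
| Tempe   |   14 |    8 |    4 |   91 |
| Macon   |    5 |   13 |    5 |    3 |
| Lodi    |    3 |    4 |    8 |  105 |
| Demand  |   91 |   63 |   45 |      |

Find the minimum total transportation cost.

895

One minimum-cost allocation:
  Tempe–P2: 46 × 8 = 368
  Tempe–P3: 45 × 4 = 180
  Macon–P1: 3 × 5 = 15
  Lodi–P1: 88 × 3 = 264
  Lodi–P2: 17 × 4 = 68
Total = 368 + 180 + 15 + 264 + 68 = 895.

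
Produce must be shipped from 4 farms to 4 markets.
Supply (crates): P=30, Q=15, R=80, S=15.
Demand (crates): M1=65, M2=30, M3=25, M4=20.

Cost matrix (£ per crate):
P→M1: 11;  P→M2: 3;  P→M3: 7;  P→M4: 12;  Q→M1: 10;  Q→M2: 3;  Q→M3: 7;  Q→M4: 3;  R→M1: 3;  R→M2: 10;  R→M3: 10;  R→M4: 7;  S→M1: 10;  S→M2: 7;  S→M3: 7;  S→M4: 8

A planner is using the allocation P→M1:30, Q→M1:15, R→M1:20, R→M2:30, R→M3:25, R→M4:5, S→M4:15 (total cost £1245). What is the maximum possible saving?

Current plan cost = 30·11 + 15·10 + 20·3 + 30·10 + 25·10 + 5·7 + 15·8 = £1245.
Optimal plan:
  P to M2: 30 × £3 = £90
  Q to M4: 15 × £3 = £45
  R to M1: 65 × £3 = £195
  R to M3: 10 × £10 = £100
  R to M4: 5 × £7 = £35
  S to M3: 15 × £7 = £105
Optimal cost = £570.
Saving = 1245 − 570 = £675.

675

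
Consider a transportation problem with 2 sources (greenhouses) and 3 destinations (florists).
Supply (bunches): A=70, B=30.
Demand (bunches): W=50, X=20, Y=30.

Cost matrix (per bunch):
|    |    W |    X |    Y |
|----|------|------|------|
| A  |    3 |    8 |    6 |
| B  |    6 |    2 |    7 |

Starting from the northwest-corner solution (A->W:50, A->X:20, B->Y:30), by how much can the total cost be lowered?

140

Current plan cost = 50·3 + 20·8 + 30·7 = 520.
Optimal plan:
  A→W: 50 × 3 = 150
  A→Y: 20 × 6 = 120
  B→X: 20 × 2 = 40
  B→Y: 10 × 7 = 70
Optimal cost = 380.
Saving = 520 − 380 = 140.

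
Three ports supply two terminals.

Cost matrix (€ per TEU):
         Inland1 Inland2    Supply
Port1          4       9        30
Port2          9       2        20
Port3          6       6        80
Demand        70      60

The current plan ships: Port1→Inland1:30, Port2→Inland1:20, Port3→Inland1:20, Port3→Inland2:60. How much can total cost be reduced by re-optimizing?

Current plan cost = 30·4 + 20·9 + 20·6 + 60·6 = €780.
Optimal plan:
  Port1→Inland1: 30 × €4 = €120
  Port2→Inland2: 20 × €2 = €40
  Port3→Inland1: 40 × €6 = €240
  Port3→Inland2: 40 × €6 = €240
Optimal cost = €640.
Saving = 780 − 640 = €140.

140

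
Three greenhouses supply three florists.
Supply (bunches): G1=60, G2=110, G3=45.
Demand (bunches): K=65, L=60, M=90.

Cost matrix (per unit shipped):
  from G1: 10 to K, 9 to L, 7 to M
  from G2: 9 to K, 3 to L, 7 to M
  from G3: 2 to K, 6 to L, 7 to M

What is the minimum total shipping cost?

An optimal shipping plan:
  G1->M: 60 × 7 = 420
  G2->K: 20 × 9 = 180
  G2->L: 60 × 3 = 180
  G2->M: 30 × 7 = 210
  G3->K: 45 × 2 = 90
Total = 420 + 180 + 180 + 210 + 90 = 1080.
(Supply check: G1 ships 60; G2 ships 110; G3 ships 45.)

1080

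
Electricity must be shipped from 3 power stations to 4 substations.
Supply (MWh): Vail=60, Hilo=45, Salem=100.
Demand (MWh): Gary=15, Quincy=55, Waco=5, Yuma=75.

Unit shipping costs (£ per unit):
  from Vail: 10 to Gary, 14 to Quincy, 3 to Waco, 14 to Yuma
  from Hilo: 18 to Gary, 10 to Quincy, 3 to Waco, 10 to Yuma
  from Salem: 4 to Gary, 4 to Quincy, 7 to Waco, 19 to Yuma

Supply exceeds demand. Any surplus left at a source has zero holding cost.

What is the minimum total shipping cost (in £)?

1165

An optimal shipping plan:
  Vail to Waco: 5 MWh
  Vail to Yuma: 30 MWh
  Hilo to Yuma: 45 MWh
  Salem to Gary: 15 MWh
  Salem to Quincy: 55 MWh
Total cost = £1165.
(Supply check: Vail ships 35; Hilo ships 45; Salem ships 70.)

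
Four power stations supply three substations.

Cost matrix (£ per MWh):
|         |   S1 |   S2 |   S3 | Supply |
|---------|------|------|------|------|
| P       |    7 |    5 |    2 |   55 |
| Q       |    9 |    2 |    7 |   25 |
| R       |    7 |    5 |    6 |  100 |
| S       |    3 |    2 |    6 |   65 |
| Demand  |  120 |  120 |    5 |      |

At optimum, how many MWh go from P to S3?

5

The minimum-cost plan:
  P to S2: 50 × £5 = £250
  P to S3: 5 × £2 = £10
  Q to S2: 25 × £2 = £50
  R to S1: 55 × £7 = £385
  R to S2: 45 × £5 = £225
  S to S1: 65 × £3 = £195
Total cost = £1115.
So P→S3 carries 5 MWh.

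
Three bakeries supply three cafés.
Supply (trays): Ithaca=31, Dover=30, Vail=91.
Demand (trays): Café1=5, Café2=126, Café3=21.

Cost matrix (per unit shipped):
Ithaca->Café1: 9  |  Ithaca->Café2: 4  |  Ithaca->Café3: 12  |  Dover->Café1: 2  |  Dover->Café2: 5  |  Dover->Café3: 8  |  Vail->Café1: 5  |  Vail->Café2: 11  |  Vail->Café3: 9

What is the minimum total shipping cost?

1203

An optimal shipping plan:
  Ithaca to Café2: 31 × 4 = 124
  Dover to Café2: 30 × 5 = 150
  Vail to Café1: 5 × 5 = 25
  Vail to Café2: 65 × 11 = 715
  Vail to Café3: 21 × 9 = 189
Total = 124 + 150 + 25 + 715 + 189 = 1203.
(Supply check: Ithaca ships 31; Dover ships 30; Vail ships 91.)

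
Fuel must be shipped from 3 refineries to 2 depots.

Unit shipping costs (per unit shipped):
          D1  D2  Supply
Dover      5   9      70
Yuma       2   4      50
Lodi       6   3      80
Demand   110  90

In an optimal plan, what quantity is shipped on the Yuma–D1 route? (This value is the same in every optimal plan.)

40

Optimal shipments:
  Dover–D1: 70 × 5 = 350
  Yuma–D1: 40 × 2 = 80
  Yuma–D2: 10 × 4 = 40
  Lodi–D2: 80 × 3 = 240
Total cost = 710.
So Yuma→D1 carries 40 kL.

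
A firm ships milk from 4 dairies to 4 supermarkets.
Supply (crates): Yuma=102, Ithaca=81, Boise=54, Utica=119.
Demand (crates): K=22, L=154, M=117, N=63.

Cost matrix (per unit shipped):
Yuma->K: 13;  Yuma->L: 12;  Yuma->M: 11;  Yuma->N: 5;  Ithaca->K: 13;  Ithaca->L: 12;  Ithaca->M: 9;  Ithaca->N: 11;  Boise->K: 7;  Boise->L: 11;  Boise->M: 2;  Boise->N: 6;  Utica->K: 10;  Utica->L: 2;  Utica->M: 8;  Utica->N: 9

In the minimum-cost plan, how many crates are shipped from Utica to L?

Solving gives:
  Yuma->K: 4 × 13 = 52
  Yuma->L: 35 × 12 = 420
  Yuma->N: 63 × 5 = 315
  Ithaca->K: 18 × 13 = 234
  Ithaca->M: 63 × 9 = 567
  Boise->M: 54 × 2 = 108
  Utica->L: 119 × 2 = 238
Total cost = 1934.
So Utica→L carries 119 crates.

119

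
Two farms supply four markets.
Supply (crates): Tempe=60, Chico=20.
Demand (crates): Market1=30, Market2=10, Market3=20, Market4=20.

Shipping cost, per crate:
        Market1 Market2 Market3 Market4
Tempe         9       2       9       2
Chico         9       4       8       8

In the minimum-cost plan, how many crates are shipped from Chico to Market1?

Solving gives:
  Tempe–Market1: 30 × 9 = 270
  Tempe–Market2: 10 × 2 = 20
  Tempe–Market4: 20 × 2 = 40
  Chico–Market3: 20 × 8 = 160
Total cost = 490.
The route Chico→Market1 is not used.

0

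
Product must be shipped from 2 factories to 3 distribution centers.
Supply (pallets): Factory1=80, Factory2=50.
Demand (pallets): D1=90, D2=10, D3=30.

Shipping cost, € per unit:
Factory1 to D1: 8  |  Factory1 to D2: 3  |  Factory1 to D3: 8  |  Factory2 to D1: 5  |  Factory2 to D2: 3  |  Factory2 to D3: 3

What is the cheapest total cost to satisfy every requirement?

780

Optimal allocation:
  Factory1 to D1: 70 × €8 = €560
  Factory1 to D2: 10 × €3 = €30
  Factory2 to D1: 20 × €5 = €100
  Factory2 to D3: 30 × €3 = €90
Total = 560 + 30 + 100 + 90 = €780.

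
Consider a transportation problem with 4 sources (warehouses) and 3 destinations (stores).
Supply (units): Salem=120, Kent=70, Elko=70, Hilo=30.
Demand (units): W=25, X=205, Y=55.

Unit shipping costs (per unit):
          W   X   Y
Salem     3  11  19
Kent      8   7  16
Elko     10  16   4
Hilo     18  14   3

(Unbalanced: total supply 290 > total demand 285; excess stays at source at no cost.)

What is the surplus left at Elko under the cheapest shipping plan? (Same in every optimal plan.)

5

An optimal plan:
  Salem->W: 25 × 3 = 75
  Salem->X: 95 × 11 = 1045
  Kent->X: 70 × 7 = 490
  Elko->X: 10 × 16 = 160
  Elko->Y: 55 × 4 = 220
  Hilo->X: 30 × 14 = 420
Total cost = 2410.
Elko ships 65 of its 70, leaving 5.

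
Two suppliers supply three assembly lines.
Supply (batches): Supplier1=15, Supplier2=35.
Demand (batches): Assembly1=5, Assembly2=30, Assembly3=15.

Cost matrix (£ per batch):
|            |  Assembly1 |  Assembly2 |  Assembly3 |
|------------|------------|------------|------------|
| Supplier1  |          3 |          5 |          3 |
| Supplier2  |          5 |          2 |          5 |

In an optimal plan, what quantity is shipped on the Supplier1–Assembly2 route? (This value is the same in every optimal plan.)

Solving gives:
  Supplier1 to Assembly1: 5 batches
  Supplier1 to Assembly3: 10 batches
  Supplier2 to Assembly2: 30 batches
  Supplier2 to Assembly3: 5 batches
Total cost = £130.
The route Supplier1→Assembly2 is not used.

0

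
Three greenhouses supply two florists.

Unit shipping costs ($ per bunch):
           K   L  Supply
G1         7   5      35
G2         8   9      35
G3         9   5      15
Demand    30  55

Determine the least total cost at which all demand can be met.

535

An optimal shipping plan:
  G1–L: 35 × $5 = $175
  G2–K: 30 × $8 = $240
  G2–L: 5 × $9 = $45
  G3–L: 15 × $5 = $75
Total = 175 + 240 + 45 + 75 = $535.
(Supply check: G1 ships 35; G2 ships 35; G3 ships 15.)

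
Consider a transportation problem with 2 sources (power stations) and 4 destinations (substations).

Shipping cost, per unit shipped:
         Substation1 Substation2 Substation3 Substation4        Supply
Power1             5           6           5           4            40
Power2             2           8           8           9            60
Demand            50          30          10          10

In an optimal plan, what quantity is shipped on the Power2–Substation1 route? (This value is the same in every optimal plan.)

Solving gives:
  Power1–Substation2: 20 × 6 = 120
  Power1–Substation3: 10 × 5 = 50
  Power1–Substation4: 10 × 4 = 40
  Power2–Substation1: 50 × 2 = 100
  Power2–Substation2: 10 × 8 = 80
Total cost = 390.
So Power2→Substation1 carries 50 MWh.

50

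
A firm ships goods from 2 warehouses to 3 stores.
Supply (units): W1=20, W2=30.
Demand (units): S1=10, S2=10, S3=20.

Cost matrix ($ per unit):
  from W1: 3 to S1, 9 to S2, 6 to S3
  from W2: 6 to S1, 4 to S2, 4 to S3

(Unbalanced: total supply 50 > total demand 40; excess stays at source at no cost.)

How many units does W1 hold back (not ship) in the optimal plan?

10

Minimum-cost shipments:
  W1 to S1: 10 × $3 = $30
  W2 to S2: 10 × $4 = $40
  W2 to S3: 20 × $4 = $80
Total cost = $150.
W1 ships 10 of its 20, leaving 10.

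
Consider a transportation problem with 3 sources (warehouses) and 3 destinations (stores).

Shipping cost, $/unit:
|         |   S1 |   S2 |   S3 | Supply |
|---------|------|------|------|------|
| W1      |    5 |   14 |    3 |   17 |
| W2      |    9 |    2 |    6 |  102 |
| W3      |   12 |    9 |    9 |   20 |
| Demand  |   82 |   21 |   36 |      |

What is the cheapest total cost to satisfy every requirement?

988

One minimum-cost allocation:
  W1–S1: 17 units
  W2–S1: 45 units
  W2–S2: 21 units
  W2–S3: 36 units
  W3–S1: 20 units
Total cost = $988.
(Supply check: W1 ships 17; W2 ships 102; W3 ships 20.)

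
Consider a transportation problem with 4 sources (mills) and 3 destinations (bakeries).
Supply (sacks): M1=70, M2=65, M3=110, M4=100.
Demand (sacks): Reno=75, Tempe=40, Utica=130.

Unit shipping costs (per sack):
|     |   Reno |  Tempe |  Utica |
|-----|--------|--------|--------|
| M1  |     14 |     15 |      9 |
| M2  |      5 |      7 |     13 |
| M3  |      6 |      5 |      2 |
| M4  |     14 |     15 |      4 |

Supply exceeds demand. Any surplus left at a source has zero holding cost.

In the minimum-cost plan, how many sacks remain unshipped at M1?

70

Minimum-cost shipments:
  M2→Reno: 65 × 5 = 325
  M3→Reno: 10 × 6 = 60
  M3→Tempe: 40 × 5 = 200
  M3→Utica: 60 × 2 = 120
  M4→Utica: 70 × 4 = 280
Total cost = 985.
M1 ships 0 of its 70, leaving 70.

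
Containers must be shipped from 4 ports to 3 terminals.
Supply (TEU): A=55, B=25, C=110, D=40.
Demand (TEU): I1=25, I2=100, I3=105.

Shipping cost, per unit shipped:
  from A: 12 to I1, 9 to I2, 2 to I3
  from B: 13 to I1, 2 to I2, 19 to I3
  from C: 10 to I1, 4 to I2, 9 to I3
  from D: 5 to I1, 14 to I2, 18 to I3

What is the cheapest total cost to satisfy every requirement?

One minimum-cost allocation:
  A–I3: 55 × 2 = 110
  B–I2: 25 × 2 = 50
  C–I2: 75 × 4 = 300
  C–I3: 35 × 9 = 315
  D–I1: 25 × 5 = 125
  D–I3: 15 × 18 = 270
Total = 110 + 50 + 300 + 315 + 125 + 270 = 1170.
(Supply check: A ships 55; B ships 25; C ships 110; D ships 40.)

1170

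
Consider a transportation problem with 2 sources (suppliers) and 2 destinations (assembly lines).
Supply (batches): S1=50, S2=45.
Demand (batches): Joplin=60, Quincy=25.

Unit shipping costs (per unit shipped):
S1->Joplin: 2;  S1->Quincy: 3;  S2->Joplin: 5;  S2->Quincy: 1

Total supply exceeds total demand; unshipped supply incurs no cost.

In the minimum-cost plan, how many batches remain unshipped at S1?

Minimum-cost shipments:
  S1->Joplin: 50 batches
  S2->Joplin: 10 batches
  S2->Quincy: 25 batches
Total cost = 175.
S1 ships 50 of its 50, leaving 0.

0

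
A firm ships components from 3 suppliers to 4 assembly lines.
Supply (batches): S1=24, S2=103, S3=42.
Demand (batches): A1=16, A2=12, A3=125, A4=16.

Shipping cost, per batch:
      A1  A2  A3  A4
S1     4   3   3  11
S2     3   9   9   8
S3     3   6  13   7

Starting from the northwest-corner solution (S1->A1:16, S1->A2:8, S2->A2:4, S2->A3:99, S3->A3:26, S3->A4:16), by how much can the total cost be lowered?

Current plan cost = 16·4 + 8·3 + 4·9 + 99·9 + 26·13 + 16·7 = 1465.
Optimal plan:
  S1 to A3: 24 × 3 = 72
  S2 to A1: 2 × 3 = 6
  S2 to A3: 101 × 9 = 909
  S3 to A1: 14 × 3 = 42
  S3 to A2: 12 × 6 = 72
  S3 to A4: 16 × 7 = 112
Optimal cost = 1213.
Saving = 1465 − 1213 = 252.

252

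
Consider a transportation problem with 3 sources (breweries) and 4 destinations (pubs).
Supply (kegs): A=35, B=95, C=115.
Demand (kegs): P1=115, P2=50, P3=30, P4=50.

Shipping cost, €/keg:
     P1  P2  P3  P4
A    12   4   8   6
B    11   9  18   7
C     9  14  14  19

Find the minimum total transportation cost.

2050

A cheapest plan:
  A->P2: 5 kegs
  A->P3: 30 kegs
  B->P2: 45 kegs
  B->P4: 50 kegs
  C->P1: 115 kegs
Total cost = €2050.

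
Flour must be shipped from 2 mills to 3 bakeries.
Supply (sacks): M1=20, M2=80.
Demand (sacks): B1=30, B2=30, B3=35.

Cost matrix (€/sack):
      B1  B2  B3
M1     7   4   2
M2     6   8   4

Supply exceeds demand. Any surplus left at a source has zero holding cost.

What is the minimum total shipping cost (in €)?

480

One minimum-cost allocation:
  M1 to B2: 20 × €4 = €80
  M2 to B1: 30 × €6 = €180
  M2 to B2: 10 × €8 = €80
  M2 to B3: 35 × €4 = €140
Total = 80 + 180 + 80 + 140 = €480.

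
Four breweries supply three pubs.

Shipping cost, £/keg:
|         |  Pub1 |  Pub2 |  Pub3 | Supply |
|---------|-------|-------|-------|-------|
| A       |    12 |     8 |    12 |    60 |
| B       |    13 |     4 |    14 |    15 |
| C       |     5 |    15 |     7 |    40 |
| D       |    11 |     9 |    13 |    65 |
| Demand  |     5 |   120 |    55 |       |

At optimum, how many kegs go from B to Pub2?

15

Optimal shipments:
  A to Pub2: 60 × £8 = £480
  B to Pub2: 15 × £4 = £60
  C to Pub1: 5 × £5 = £25
  C to Pub3: 35 × £7 = £245
  D to Pub2: 45 × £9 = £405
  D to Pub3: 20 × £13 = £260
Total cost = £1475.
So B→Pub2 carries 15 kegs.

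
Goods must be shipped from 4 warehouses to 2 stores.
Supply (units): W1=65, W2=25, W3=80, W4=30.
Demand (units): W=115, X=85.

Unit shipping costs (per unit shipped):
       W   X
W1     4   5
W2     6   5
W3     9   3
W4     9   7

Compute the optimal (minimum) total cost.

An optimal shipping plan:
  W1–W: 65 × 4 = 260
  W2–W: 25 × 6 = 150
  W3–X: 80 × 3 = 240
  W4–W: 25 × 9 = 225
  W4–X: 5 × 7 = 35
Total = 260 + 150 + 240 + 225 + 35 = 910.
(Supply check: W1 ships 65; W2 ships 25; W3 ships 80; W4 ships 30.)

910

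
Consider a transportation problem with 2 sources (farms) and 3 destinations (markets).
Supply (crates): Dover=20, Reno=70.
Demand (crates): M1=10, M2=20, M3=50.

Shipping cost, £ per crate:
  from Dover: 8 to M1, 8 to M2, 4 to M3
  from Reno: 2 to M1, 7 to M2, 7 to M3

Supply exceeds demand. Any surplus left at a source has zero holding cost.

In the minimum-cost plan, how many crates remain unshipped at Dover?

An optimal plan:
  Dover->M3: 20 × £4 = £80
  Reno->M1: 10 × £2 = £20
  Reno->M2: 20 × £7 = £140
  Reno->M3: 30 × £7 = £210
Total cost = £450.
Dover ships 20 of its 20, leaving 0.

0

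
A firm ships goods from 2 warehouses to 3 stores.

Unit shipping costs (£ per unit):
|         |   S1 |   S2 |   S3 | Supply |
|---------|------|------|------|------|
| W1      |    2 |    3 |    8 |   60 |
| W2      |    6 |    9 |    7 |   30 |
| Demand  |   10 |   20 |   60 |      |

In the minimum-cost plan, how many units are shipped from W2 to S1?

0

Solving gives:
  W1->S1: 10 units
  W1->S2: 20 units
  W1->S3: 30 units
  W2->S3: 30 units
Total cost = £530.
The route W2→S1 is not used.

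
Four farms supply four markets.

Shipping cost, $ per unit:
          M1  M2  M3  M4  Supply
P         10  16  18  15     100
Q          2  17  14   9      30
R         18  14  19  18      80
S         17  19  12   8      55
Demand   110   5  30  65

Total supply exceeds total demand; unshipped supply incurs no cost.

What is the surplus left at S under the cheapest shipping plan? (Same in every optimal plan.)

0

An optimal plan:
  P→M1: 80 × $10 = $800
  P→M3: 10 × $18 = $180
  P→M4: 10 × $15 = $150
  Q→M1: 30 × $2 = $60
  R→M2: 5 × $14 = $70
  R→M3: 20 × $19 = $380
  S→M4: 55 × $8 = $440
Total cost = $2080.
S ships 55 of its 55, leaving 0.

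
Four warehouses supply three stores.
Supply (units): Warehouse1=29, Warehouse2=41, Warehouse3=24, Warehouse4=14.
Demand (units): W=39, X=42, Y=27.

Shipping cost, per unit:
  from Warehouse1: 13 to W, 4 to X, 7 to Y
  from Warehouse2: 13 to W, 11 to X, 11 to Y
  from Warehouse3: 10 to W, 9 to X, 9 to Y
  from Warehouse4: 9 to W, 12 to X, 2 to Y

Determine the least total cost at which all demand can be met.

865

A cheapest plan:
  Warehouse1 to X: 29 × 4 = 116
  Warehouse2 to W: 15 × 13 = 195
  Warehouse2 to X: 13 × 11 = 143
  Warehouse2 to Y: 13 × 11 = 143
  Warehouse3 to W: 24 × 10 = 240
  Warehouse4 to Y: 14 × 2 = 28
Total = 116 + 195 + 143 + 143 + 240 + 28 = 865.
(Supply check: Warehouse1 ships 29; Warehouse2 ships 41; Warehouse3 ships 24; Warehouse4 ships 14.)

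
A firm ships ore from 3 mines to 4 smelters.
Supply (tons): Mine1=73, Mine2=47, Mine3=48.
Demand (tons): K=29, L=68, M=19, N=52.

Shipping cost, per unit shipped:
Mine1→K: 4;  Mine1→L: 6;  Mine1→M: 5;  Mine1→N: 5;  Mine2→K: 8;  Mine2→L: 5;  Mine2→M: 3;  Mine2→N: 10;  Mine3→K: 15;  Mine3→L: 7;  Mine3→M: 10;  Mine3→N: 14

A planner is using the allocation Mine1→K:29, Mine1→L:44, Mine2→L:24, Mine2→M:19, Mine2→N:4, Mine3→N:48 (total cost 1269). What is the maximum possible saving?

368

Current plan cost = 29·4 + 44·6 + 24·5 + 19·3 + 4·10 + 48·14 = 1269.
Optimal plan:
  Mine1–K: 21 tons
  Mine1–N: 52 tons
  Mine2–K: 8 tons
  Mine2–L: 20 tons
  Mine2–M: 19 tons
  Mine3–L: 48 tons
Optimal cost = 901.
Saving = 1269 − 901 = 368.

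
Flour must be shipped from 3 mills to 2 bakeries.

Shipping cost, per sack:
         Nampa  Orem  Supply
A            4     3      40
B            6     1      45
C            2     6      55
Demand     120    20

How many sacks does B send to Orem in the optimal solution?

20

Solving gives:
  A→Nampa: 40 × 4 = 160
  B→Nampa: 25 × 6 = 150
  B→Orem: 20 × 1 = 20
  C→Nampa: 55 × 2 = 110
Total cost = 440.
So B→Orem carries 20 sacks.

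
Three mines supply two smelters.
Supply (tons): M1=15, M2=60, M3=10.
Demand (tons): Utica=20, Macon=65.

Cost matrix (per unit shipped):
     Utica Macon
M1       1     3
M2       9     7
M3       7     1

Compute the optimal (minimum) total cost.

A cheapest plan:
  M1–Utica: 15 × 1 = 15
  M2–Utica: 5 × 9 = 45
  M2–Macon: 55 × 7 = 385
  M3–Macon: 10 × 1 = 10
Total = 15 + 45 + 385 + 10 = 455.

455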